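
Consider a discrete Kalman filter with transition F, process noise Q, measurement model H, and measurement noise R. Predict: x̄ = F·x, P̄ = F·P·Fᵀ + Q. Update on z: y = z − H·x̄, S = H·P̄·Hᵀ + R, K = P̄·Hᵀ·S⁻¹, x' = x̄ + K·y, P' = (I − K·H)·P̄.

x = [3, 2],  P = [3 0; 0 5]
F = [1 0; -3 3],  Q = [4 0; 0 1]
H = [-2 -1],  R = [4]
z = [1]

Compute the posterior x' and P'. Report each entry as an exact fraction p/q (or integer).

x̄ = F·x = [3, -3]
P̄ = F·P·Fᵀ + Q = [7 -9; -9 73]
y = z − H·x̄ = [4]
S = H·P̄·Hᵀ + R = [69]
K = P̄·Hᵀ·S⁻¹ = [-5/69; -55/69]
x' = x̄ + K·y = [187/69, -427/69]
P' = (I − K·H)·P̄ = [458/69 -896/69; -896/69 2012/69]

x' = [187/69, -427/69]
P' = [458/69 -896/69; -896/69 2012/69]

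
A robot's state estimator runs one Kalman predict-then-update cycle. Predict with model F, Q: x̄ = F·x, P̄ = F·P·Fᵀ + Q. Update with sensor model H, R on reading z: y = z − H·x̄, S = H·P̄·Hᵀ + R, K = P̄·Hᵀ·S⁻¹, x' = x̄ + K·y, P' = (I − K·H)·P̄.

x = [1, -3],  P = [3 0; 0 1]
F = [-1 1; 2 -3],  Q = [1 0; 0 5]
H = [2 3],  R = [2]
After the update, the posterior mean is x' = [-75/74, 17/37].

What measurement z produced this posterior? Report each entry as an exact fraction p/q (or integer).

x̄ = F·x = [-4, 11]
P̄ = F·P·Fᵀ + Q = [5 -9; -9 26]
S = H·P̄·Hᵀ + R = [148]
K = P̄·Hᵀ·S⁻¹ = [-17/148; 15/37]
x' − x̄ = [221/74, -390/37] = K·y
y = (KᵀK)⁻¹·Kᵀ·(x' − x̄) = [-26]
z = y + H·x̄ = [-26] + [25] = [-1]

z = [-1]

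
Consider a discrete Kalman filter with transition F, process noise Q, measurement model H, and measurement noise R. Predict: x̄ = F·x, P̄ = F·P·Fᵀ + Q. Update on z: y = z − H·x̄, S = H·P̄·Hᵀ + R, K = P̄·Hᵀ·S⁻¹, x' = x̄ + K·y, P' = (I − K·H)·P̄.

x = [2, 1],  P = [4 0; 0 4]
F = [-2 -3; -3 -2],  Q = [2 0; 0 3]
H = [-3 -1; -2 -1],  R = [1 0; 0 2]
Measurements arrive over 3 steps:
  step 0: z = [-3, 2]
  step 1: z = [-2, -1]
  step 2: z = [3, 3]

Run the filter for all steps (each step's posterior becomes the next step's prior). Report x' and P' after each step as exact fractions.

step 0: x' = [5029/2789, -9220/2789], P' = [2106/2789 -5232/2789; -5232/2789 14762/2789]
step 1: x' = [962754/924347, -994367/924347], P' = [1116044/2773041 -2461328/2773041; -2461328/2773041 6998378/2773041]
step 2: x' = [-589327175/1442332899, -2681302795/1442332899], P' = [576463396/1442332899 -1272071992/1442332899; -1272071992/1442332899 3623631142/1442332899]

step 0: x̄ = F·x = [-7, -8]
step 0: P̄ = F·P·Fᵀ + Q = [54 48; 48 55]
step 0: y = z − H·x̄ = [-32, -20]
step 0: S = H·P̄·Hᵀ + R = [830 619; 619 465]
step 0: K = P̄·Hᵀ·S⁻¹ = [-1086/2789 510/2789; 934/2789 -2149/2789]
step 0: x' = x̄ + K·y = [5029/2789, -9220/2789]
step 0: P' = (I − K·H)·P̄ = [2106/2789 -5232/2789; -5232/2789 14762/2789]
step 1: x̄ = F·x = [17602/2789, 3353/2789]
step 1: P̄ = F·P·Fᵀ + Q = [84076/2789 33192/2789; 33192/2789 23585/2789]
step 1: y = z − H·x̄ = [50581/2789, 35768/2789]
step 1: S = H·P̄·Hᵀ + R = [982210/2789 694001/2789; 694001/2789 498235/2789]
step 1: K = P̄·Hᵀ·S⁻¹ = [-886804/2773041 114620/2773041; 385606/2773041 -1037861/2773041]
step 1: x' = x̄ + K·y = [962754/924347, -994367/924347]
step 1: P' = (I − K·H)·P̄ = [1116044/2773041 -2461328/2773041; -2461328/2773041 6998378/2773041]
step 2: x̄ = F·x = [1057593/924347, -899528/924347]
step 2: P̄ = F·P·Fᵀ + Q = [43459724/2773041 16689268/2773041; 16689268/2773041 16821095/2773041]
step 2: y = z − H·x̄ = [219404/40189, 3988699/924347]
step 2: S = H·P̄·Hᵀ + R = [22211620/120567 15696773/120567; 15696773/120567 262963145/2773041]
step 2: K = P̄·Hᵀ·S⁻¹ = [-457318196/1442332899 59572600/1442332899; 192584834/1442332899 -539743579/1442332899]
step 2: x' = x̄ + K·y = [-589327175/1442332899, -2681302795/1442332899]
step 2: P' = (I − K·H)·P̄ = [576463396/1442332899 -1272071992/1442332899; -1272071992/1442332899 3623631142/1442332899]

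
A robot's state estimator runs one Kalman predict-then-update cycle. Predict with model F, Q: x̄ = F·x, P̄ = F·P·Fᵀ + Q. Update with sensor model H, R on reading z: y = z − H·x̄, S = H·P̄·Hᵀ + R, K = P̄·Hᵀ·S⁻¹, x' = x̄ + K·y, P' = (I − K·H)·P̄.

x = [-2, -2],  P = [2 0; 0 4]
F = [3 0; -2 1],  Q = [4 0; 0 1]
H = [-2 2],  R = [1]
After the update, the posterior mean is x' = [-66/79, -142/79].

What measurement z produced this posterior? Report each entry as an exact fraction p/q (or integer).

x̄ = F·x = [-6, 2]
P̄ = F·P·Fᵀ + Q = [22 -12; -12 13]
S = H·P̄·Hᵀ + R = [237]
K = P̄·Hᵀ·S⁻¹ = [-68/237; 50/237]
x' − x̄ = [408/79, -300/79] = K·y
y = (KᵀK)⁻¹·Kᵀ·(x' − x̄) = [-18]
z = y + H·x̄ = [-18] + [16] = [-2]

z = [-2]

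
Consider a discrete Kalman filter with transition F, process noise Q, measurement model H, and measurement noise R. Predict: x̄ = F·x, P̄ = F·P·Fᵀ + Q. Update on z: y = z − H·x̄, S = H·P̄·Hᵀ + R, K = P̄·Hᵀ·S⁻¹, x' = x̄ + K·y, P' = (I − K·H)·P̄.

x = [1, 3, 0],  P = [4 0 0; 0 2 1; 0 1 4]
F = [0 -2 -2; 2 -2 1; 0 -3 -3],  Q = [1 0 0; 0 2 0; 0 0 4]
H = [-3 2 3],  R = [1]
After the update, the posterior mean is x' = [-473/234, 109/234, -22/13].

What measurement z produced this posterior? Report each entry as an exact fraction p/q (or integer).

x̄ = F·x = [-6, -4, -9]
P̄ = F·P·Fᵀ + Q = [33 2 48; 2 26 3; 48 3 76]
S = H·P̄·Hᵀ + R = [234]
K = P̄·Hᵀ·S⁻¹ = [49/234; 55/234; 5/13]
x' − x̄ = [931/234, 1045/234, 95/13] = K·y
y = (KᵀK)⁻¹·Kᵀ·(x' − x̄) = [19]
z = y + H·x̄ = [19] + [-17] = [2]

z = [2]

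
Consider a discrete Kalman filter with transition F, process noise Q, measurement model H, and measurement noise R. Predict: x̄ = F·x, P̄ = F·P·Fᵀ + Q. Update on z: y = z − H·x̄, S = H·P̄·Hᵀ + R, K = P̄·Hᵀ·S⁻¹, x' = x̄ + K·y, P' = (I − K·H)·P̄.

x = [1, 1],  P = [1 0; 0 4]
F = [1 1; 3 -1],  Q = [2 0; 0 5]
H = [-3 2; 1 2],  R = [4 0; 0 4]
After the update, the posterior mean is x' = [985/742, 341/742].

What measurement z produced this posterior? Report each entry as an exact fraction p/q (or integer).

x̄ = F·x = [2, 2]
P̄ = F·P·Fᵀ + Q = [7 -1; -1 18]
S = H·P̄·Hᵀ + R = [151 55; 55 79]
K = P̄·Hᵀ·S⁻¹ = [-523/2226 505/2226; 289/2226 785/2226]
x' − x̄ = [-499/742, -1143/742] = K·y
y = (KᵀK)⁻¹·Kᵀ·(x' − x̄) = [-1, -4]
z = y + H·x̄ = [-1, -4] + [-2, 6] = [-3, 2]

z = [-3, 2]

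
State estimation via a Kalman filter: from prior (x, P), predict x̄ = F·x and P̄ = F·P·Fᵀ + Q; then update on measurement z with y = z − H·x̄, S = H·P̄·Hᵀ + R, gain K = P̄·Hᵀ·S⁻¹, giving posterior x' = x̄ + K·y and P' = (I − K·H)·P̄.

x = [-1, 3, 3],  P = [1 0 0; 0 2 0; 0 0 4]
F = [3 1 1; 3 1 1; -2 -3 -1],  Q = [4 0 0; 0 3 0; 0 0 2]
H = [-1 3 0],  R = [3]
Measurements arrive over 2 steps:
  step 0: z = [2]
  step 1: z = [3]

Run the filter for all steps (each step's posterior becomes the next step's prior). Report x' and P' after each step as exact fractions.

step 0: x̄ = F·x = [3, 3, -10]
step 0: P̄ = F·P·Fᵀ + Q = [19 15 -16; 15 18 -16; -16 -16 28]
step 0: y = z − H·x̄ = [-4]
step 0: S = H·P̄·Hᵀ + R = [94]
step 0: K = P̄·Hᵀ·S⁻¹ = [13/47; 39/94; -16/47]
step 0: x' = x̄ + K·y = [89/47, 63/47, -406/47]
step 0: P' = (I − K·H)·P̄ = [555/47 198/47 -336/47; 198/47 171/94 -128/47; -336/47 -128/47 804/47]
step 1: x̄ = F·x = [-76/47, -76/47, 39/47]
step 1: P̄ = F·P·Fᵀ + Q = [9977/94 9601/94 -8753/94; 9601/94 9883/94 -8753/94; -8753/94 -8753/94 8303/94]
step 1: y = z − H·x̄ = [293/47]
step 1: S = H·P̄·Hᵀ + R = [20800/47]
step 1: K = P̄·Hᵀ·S⁻¹ = [9413/20800; 1253/2600; -8753/20800]
step 1: x' = x̄ + K·y = [25047/20800, 3607/2600, -37307/20800]
step 1: P' = (I − K·H)·P̄ = [322473/20800 14613/2600 -183813/20800; 14613/2600 1531/650 -8753/2600; -183813/20800 -8753/2600 207153/20800]

step 0: x' = [89/47, 63/47, -406/47], P' = [555/47 198/47 -336/47; 198/47 171/94 -128/47; -336/47 -128/47 804/47]
step 1: x' = [25047/20800, 3607/2600, -37307/20800], P' = [322473/20800 14613/2600 -183813/20800; 14613/2600 1531/650 -8753/2600; -183813/20800 -8753/2600 207153/20800]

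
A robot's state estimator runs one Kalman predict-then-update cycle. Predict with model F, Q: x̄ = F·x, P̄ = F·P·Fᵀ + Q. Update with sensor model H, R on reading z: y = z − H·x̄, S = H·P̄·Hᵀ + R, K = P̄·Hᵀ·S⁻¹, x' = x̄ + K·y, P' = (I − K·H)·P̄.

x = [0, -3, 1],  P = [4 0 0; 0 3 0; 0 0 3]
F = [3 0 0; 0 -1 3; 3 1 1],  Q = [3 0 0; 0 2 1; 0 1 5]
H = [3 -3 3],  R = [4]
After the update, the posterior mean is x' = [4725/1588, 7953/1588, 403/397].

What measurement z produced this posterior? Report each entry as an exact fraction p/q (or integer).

x̄ = F·x = [0, 6, -2]
P̄ = F·P·Fᵀ + Q = [39 0 36; 0 32 7; 36 7 47]
S = H·P̄·Hᵀ + R = [1588]
K = P̄·Hᵀ·S⁻¹ = [225/1588; -75/1588; 57/397]
x' − x̄ = [4725/1588, -1575/1588, 1197/397] = K·y
y = (KᵀK)⁻¹·Kᵀ·(x' − x̄) = [21]
z = y + H·x̄ = [21] + [-24] = [-3]

z = [-3]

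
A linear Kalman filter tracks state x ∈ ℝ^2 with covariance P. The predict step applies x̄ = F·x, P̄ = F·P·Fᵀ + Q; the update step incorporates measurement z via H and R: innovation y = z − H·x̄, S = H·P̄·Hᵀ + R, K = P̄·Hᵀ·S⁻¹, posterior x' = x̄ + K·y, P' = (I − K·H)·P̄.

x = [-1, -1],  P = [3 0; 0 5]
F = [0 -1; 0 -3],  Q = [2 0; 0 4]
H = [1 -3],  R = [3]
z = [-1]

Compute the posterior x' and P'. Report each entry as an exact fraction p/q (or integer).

x̄ = F·x = [1, 3]
P̄ = F·P·Fᵀ + Q = [7 15; 15 49]
y = z − H·x̄ = [7]
S = H·P̄·Hᵀ + R = [361]
K = P̄·Hᵀ·S⁻¹ = [-2/19; -132/361]
x' = x̄ + K·y = [5/19, 159/361]
P' = (I − K·H)·P̄ = [3 21/19; 21/19 265/361]

x' = [5/19, 159/361]
P' = [3 21/19; 21/19 265/361]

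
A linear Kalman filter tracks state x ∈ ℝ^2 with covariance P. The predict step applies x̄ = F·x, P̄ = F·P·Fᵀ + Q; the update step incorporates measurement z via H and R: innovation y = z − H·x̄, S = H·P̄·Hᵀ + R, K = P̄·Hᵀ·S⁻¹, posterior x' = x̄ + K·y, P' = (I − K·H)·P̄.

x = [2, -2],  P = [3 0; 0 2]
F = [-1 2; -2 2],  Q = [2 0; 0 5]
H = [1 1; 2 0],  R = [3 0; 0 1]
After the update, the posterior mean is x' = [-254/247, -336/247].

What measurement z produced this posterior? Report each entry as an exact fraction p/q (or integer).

x̄ = F·x = [-6, -8]
P̄ = F·P·Fᵀ + Q = [13 14; 14 25]
S = H·P̄·Hᵀ + R = [69 54; 54 53]
K = P̄·Hᵀ·S⁻¹ = [9/247 112/247; 185/247 -58/247]
x' − x̄ = [1228/247, 1640/247] = K·y
y = (KᵀK)⁻¹·Kᵀ·(x' − x̄) = [12, 10]
z = y + H·x̄ = [12, 10] + [-14, -12] = [-2, -2]

z = [-2, -2]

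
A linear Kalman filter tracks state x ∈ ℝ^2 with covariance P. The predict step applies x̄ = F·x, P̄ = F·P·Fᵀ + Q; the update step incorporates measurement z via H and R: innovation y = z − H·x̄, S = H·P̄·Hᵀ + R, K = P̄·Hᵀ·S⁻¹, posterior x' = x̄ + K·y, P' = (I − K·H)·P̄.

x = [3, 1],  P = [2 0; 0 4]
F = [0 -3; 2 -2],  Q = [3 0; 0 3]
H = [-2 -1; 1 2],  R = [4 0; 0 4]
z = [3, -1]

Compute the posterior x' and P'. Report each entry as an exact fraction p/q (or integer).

x' = [-15963/6397, 7675/6397]
P' = [10164/6397 -7248/6397; -7248/6397 9972/6397]

x̄ = F·x = [-3, 4]
P̄ = F·P·Fᵀ + Q = [39 24; 24 27]
y = z − H·x̄ = [1, -6]
S = H·P̄·Hᵀ + R = [283 -252; -252 247]
K = P̄·Hᵀ·S⁻¹ = [-3270/6397 -1083/6397; 1131/6397 3174/6397]
x' = x̄ + K·y = [-15963/6397, 7675/6397]
P' = (I − K·H)·P̄ = [10164/6397 -7248/6397; -7248/6397 9972/6397]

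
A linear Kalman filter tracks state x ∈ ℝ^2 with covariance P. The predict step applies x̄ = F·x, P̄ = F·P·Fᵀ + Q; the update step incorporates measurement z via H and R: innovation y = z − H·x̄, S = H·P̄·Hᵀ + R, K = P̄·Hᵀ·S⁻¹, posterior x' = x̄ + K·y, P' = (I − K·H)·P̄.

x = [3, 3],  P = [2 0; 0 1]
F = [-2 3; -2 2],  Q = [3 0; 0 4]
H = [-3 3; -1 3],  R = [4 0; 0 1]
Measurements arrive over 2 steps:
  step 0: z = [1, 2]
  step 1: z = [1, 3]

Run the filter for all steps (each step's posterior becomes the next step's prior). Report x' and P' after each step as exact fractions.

step 0: x' = [184/243, 223/243], P' = [283/243 133/243; 133/243 419/1215]
step 1: x' = [164299/160741, 213090/160741], P' = [154018/160741 71448/160741; 71448/160741 47196/160741]

step 0: x̄ = F·x = [3, 0]
step 0: P̄ = F·P·Fᵀ + Q = [20 14; 14 16]
step 0: y = z − H·x̄ = [10, 5]
step 0: S = H·P̄·Hᵀ + R = [76 36; 36 81]
step 0: K = P̄·Hᵀ·S⁻¹ = [-25/54 116/243; -41/270 592/1215]
step 0: x' = x̄ + K·y = [184/243, 223/243]
step 0: P' = (I − K·H)·P̄ = [283/243 133/243; 133/243 419/1215]
step 1: x̄ = F·x = [301/243, 26/81]
step 1: P̄ = F·P·Fᵀ + Q = [5096/1215 508/405; 508/405 764/135]
step 1: y = z − H·x̄ = [304/81, 796/243]
step 1: S = H·P̄·Hᵀ + R = [9464/135 19628/405; 19628/405 59051/1215]
step 1: K = P̄·Hᵀ·S⁻¹ = [-123855/321482 8618/22963; -18189/160741 10020/22963]
step 1: x' = x̄ + K·y = [164299/160741, 213090/160741]
step 1: P' = (I − K·H)·P̄ = [154018/160741 71448/160741; 71448/160741 47196/160741]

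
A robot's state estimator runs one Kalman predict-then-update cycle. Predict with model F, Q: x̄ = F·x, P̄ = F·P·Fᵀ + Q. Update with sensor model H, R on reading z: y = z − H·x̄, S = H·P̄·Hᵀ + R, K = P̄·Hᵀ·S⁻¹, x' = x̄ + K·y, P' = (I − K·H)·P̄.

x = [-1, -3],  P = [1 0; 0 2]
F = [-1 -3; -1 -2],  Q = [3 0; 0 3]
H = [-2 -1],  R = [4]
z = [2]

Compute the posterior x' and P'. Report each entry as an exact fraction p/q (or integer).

x' = [-31/52, -5/78]
P' = [61/52 -23/26; -23/26 107/39]

x̄ = F·x = [10, 7]
P̄ = F·P·Fᵀ + Q = [22 13; 13 12]
y = z − H·x̄ = [29]
S = H·P̄·Hᵀ + R = [156]
K = P̄·Hᵀ·S⁻¹ = [-19/52; -19/78]
x' = x̄ + K·y = [-31/52, -5/78]
P' = (I − K·H)·P̄ = [61/52 -23/26; -23/26 107/39]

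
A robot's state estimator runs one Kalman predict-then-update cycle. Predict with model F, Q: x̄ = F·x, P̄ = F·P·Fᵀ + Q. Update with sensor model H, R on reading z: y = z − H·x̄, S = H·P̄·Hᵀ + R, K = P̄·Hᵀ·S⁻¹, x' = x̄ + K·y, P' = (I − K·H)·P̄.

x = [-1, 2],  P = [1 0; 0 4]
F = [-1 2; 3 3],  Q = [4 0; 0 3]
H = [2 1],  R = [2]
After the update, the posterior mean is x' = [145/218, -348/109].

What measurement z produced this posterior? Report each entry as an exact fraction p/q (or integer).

z = [-2]

x̄ = F·x = [5, 3]
P̄ = F·P·Fᵀ + Q = [21 21; 21 48]
S = H·P̄·Hᵀ + R = [218]
K = P̄·Hᵀ·S⁻¹ = [63/218; 45/109]
x' − x̄ = [-945/218, -675/109] = K·y
y = (KᵀK)⁻¹·Kᵀ·(x' − x̄) = [-15]
z = y + H·x̄ = [-15] + [13] = [-2]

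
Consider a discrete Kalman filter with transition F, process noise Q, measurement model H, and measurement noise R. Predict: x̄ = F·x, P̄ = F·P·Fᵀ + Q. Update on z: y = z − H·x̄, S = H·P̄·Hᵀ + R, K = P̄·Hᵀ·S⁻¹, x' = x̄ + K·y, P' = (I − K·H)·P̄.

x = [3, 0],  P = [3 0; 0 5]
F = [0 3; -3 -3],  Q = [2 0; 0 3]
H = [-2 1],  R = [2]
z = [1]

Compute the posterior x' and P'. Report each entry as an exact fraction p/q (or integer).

x̄ = F·x = [0, -9]
P̄ = F·P·Fᵀ + Q = [47 -45; -45 75]
y = z − H·x̄ = [10]
S = H·P̄·Hᵀ + R = [445]
K = P̄·Hᵀ·S⁻¹ = [-139/445; 33/89]
x' = x̄ + K·y = [-278/89, -471/89]
P' = (I − K·H)·P̄ = [1594/445 582/89; 582/89 1230/89]

x' = [-278/89, -471/89]
P' = [1594/445 582/89; 582/89 1230/89]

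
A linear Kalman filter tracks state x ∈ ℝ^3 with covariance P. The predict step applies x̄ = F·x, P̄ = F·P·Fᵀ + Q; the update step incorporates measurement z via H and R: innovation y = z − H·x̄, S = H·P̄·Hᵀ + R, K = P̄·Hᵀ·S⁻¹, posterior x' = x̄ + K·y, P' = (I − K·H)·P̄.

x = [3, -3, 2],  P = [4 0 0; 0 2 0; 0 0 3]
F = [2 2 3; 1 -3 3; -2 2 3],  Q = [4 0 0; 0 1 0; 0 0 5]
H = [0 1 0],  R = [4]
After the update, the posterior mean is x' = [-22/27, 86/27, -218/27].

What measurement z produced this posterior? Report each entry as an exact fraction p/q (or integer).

z = [2]

x̄ = F·x = [6, 18, -6]
P̄ = F·P·Fᵀ + Q = [55 23 19; 23 50 7; 19 7 56]
S = H·P̄·Hᵀ + R = [54]
K = P̄·Hᵀ·S⁻¹ = [23/54; 25/27; 7/54]
x' − x̄ = [-184/27, -400/27, -56/27] = K·y
y = (KᵀK)⁻¹·Kᵀ·(x' − x̄) = [-16]
z = y + H·x̄ = [-16] + [18] = [2]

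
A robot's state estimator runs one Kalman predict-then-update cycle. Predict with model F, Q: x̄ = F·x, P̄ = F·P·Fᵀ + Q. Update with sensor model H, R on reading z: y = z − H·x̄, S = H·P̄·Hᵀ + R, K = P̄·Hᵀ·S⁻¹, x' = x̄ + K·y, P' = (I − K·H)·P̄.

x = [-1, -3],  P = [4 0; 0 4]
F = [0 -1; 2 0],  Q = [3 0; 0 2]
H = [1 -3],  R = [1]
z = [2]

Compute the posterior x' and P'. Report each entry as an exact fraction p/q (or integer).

x̄ = F·x = [3, -2]
P̄ = F·P·Fᵀ + Q = [7 0; 0 18]
y = z − H·x̄ = [-7]
S = H·P̄·Hᵀ + R = [170]
K = P̄·Hᵀ·S⁻¹ = [7/170; -27/85]
x' = x̄ + K·y = [461/170, 19/85]
P' = (I − K·H)·P̄ = [1141/170 189/85; 189/85 72/85]

x' = [461/170, 19/85]
P' = [1141/170 189/85; 189/85 72/85]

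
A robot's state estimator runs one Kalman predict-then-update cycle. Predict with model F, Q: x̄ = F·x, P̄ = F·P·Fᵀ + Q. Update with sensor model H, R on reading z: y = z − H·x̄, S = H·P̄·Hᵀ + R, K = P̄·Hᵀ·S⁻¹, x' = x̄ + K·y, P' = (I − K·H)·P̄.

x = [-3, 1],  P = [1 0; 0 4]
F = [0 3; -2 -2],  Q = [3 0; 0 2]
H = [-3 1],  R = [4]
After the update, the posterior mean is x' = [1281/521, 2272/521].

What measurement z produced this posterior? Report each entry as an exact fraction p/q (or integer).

x̄ = F·x = [3, 4]
P̄ = F·P·Fᵀ + Q = [39 -24; -24 22]
S = H·P̄·Hᵀ + R = [521]
K = P̄·Hᵀ·S⁻¹ = [-141/521; 94/521]
x' − x̄ = [-282/521, 188/521] = K·y
y = (KᵀK)⁻¹·Kᵀ·(x' − x̄) = [2]
z = y + H·x̄ = [2] + [-5] = [-3]

z = [-3]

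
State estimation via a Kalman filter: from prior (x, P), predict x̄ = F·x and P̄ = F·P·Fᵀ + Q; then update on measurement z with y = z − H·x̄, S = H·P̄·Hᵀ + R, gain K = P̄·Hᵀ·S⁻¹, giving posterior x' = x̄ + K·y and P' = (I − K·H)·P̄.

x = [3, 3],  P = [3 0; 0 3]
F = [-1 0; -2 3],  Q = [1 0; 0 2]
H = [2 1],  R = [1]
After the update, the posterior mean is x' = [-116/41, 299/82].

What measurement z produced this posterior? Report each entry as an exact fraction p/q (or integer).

x̄ = F·x = [-3, 3]
P̄ = F·P·Fᵀ + Q = [4 6; 6 41]
S = H·P̄·Hᵀ + R = [82]
K = P̄·Hᵀ·S⁻¹ = [7/41; 53/82]
x' − x̄ = [7/41, 53/82] = K·y
y = (KᵀK)⁻¹·Kᵀ·(x' − x̄) = [1]
z = y + H·x̄ = [1] + [-3] = [-2]

z = [-2]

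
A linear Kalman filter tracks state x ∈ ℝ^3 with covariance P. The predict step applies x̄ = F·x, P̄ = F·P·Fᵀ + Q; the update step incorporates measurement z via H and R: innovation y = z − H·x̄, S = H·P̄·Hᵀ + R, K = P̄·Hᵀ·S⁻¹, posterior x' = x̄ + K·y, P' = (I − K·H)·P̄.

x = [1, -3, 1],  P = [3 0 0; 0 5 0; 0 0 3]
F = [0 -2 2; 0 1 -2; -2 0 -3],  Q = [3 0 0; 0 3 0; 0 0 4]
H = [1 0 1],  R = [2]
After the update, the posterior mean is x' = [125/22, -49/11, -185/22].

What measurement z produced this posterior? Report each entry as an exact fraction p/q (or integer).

x̄ = F·x = [8, -5, -5]
P̄ = F·P·Fᵀ + Q = [35 -22 -18; -22 20 18; -18 18 43]
S = H·P̄·Hᵀ + R = [44]
K = P̄·Hᵀ·S⁻¹ = [17/44; -1/11; 25/44]
x' − x̄ = [-51/22, 6/11, -75/22] = K·y
y = (KᵀK)⁻¹·Kᵀ·(x' − x̄) = [-6]
z = y + H·x̄ = [-6] + [3] = [-3]

z = [-3]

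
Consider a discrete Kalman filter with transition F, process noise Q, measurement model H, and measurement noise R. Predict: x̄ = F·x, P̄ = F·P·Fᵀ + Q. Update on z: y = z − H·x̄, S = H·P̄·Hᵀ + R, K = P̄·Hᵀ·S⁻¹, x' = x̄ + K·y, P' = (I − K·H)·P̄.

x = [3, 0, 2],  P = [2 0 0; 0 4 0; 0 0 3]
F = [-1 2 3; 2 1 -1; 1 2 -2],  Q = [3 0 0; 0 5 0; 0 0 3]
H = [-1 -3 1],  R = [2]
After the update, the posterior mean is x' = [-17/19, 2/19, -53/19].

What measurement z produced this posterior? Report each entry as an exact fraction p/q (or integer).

x̄ = F·x = [3, 4, -1]
P̄ = F·P·Fᵀ + Q = [48 -5 -4; -5 20 18; -4 18 33]
S = H·P̄·Hᵀ + R = [133]
K = P̄·Hᵀ·S⁻¹ = [-37/133; -37/133; -17/133]
x' − x̄ = [-74/19, -74/19, -34/19] = K·y
y = (KᵀK)⁻¹·Kᵀ·(x' − x̄) = [14]
z = y + H·x̄ = [14] + [-16] = [-2]

z = [-2]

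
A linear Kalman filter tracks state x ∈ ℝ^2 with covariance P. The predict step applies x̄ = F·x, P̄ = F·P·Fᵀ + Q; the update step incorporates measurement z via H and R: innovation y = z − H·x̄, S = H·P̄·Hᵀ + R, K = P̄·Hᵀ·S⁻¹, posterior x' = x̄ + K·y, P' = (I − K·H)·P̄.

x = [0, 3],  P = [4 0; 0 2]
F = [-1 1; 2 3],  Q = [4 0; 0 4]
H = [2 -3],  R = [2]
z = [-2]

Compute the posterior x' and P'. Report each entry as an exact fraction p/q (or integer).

x̄ = F·x = [3, 9]
P̄ = F·P·Fᵀ + Q = [10 -2; -2 38]
y = z − H·x̄ = [19]
S = H·P̄·Hᵀ + R = [408]
K = P̄·Hᵀ·S⁻¹ = [13/204; -59/204]
x' = x̄ + K·y = [859/204, 715/204]
P' = (I − K·H)·P̄ = [851/102 563/102; 563/102 395/102]

x' = [859/204, 715/204]
P' = [851/102 563/102; 563/102 395/102]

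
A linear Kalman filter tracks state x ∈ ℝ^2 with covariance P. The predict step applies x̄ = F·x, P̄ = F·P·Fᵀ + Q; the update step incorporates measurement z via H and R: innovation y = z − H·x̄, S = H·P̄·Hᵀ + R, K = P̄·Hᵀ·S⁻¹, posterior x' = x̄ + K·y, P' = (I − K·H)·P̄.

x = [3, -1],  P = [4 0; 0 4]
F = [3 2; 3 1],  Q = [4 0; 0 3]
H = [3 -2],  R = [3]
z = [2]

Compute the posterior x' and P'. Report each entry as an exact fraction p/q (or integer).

x' = [817/151, 1070/151]
P' = [2056/151 2964/151; 2964/151 4377/151]

x̄ = F·x = [7, 8]
P̄ = F·P·Fᵀ + Q = [56 44; 44 43]
y = z − H·x̄ = [-3]
S = H·P̄·Hᵀ + R = [151]
K = P̄·Hᵀ·S⁻¹ = [80/151; 46/151]
x' = x̄ + K·y = [817/151, 1070/151]
P' = (I − K·H)·P̄ = [2056/151 2964/151; 2964/151 4377/151]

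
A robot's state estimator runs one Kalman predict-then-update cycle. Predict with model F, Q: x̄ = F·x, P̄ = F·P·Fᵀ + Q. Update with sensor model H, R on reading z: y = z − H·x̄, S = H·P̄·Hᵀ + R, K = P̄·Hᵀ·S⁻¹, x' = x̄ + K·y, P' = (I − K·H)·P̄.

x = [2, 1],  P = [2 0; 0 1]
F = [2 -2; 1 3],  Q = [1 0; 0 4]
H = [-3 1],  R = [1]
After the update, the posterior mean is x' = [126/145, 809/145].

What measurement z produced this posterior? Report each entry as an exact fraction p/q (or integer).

x̄ = F·x = [2, 5]
P̄ = F·P·Fᵀ + Q = [13 -2; -2 15]
S = H·P̄·Hᵀ + R = [145]
K = P̄·Hᵀ·S⁻¹ = [-41/145; 21/145]
x' − x̄ = [-164/145, 84/145] = K·y
y = (KᵀK)⁻¹·Kᵀ·(x' − x̄) = [4]
z = y + H·x̄ = [4] + [-1] = [3]

z = [3]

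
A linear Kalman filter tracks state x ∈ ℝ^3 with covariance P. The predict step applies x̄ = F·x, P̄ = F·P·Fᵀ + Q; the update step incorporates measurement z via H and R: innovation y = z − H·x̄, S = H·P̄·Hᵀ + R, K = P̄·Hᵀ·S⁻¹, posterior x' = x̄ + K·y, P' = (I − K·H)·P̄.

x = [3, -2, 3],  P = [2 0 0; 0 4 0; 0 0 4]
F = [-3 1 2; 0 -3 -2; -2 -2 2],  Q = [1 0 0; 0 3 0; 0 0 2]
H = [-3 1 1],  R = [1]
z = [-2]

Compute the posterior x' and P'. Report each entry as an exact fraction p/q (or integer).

x̄ = F·x = [-5, 0, 4]
P̄ = F·P·Fᵀ + Q = [39 -28 20; -28 55 8; 20 8 42]
y = z − H·x̄ = [-21]
S = H·P̄·Hᵀ + R = [513]
K = P̄·Hᵀ·S⁻¹ = [-125/513; 49/171; -10/513]
x' = x̄ + K·y = [20/171, -343/57, 754/171]
P' = (I − K·H)·P̄ = [4382/513 1337/171 9010/513; 1337/171 734/57 1858/171; 9010/513 1858/171 21446/513]

x' = [20/171, -343/57, 754/171]
P' = [4382/513 1337/171 9010/513; 1337/171 734/57 1858/171; 9010/513 1858/171 21446/513]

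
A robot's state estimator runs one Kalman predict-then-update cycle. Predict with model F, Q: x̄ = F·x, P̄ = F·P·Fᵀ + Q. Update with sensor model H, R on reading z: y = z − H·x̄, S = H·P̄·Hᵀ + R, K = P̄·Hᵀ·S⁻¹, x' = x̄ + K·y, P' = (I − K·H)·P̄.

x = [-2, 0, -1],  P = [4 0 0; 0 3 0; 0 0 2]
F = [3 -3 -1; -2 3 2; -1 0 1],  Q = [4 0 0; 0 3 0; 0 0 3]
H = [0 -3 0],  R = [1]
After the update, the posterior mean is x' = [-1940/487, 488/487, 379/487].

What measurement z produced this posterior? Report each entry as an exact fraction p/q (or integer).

z = [-3]

x̄ = F·x = [-5, 2, 1]
P̄ = F·P·Fᵀ + Q = [69 -55 -14; -55 54 12; -14 12 9]
S = H·P̄·Hᵀ + R = [487]
K = P̄·Hᵀ·S⁻¹ = [165/487; -162/487; -36/487]
x' − x̄ = [495/487, -486/487, -108/487] = K·y
y = (KᵀK)⁻¹·Kᵀ·(x' − x̄) = [3]
z = y + H·x̄ = [3] + [-6] = [-3]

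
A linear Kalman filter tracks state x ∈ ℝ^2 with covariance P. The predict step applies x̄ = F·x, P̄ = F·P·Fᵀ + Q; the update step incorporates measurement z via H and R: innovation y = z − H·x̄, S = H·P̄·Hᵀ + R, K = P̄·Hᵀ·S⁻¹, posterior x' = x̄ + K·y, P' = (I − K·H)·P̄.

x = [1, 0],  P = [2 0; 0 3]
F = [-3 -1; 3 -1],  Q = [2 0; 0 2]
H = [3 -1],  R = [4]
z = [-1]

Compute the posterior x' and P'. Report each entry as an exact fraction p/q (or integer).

x̄ = F·x = [-3, 3]
P̄ = F·P·Fᵀ + Q = [23 -15; -15 23]
y = z − H·x̄ = [11]
S = H·P̄·Hᵀ + R = [324]
K = P̄·Hᵀ·S⁻¹ = [7/27; -17/81]
x' = x̄ + K·y = [-4/27, 56/81]
P' = (I − K·H)·P̄ = [11/9 71/27; 71/27 707/81]

x' = [-4/27, 56/81]
P' = [11/9 71/27; 71/27 707/81]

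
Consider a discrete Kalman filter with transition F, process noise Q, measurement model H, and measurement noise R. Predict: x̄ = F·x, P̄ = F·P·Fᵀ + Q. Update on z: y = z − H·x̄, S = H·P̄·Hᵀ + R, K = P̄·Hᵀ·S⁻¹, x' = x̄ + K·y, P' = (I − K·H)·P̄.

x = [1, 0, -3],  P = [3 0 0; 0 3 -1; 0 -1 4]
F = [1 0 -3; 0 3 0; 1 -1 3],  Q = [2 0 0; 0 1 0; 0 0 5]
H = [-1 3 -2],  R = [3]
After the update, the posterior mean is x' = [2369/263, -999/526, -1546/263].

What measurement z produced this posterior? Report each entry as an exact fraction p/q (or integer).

x̄ = F·x = [10, 0, -8]
P̄ = F·P·Fᵀ + Q = [41 9 -36; 9 28 -18; -36 -18 53]
S = H·P̄·Hᵀ + R = [526]
K = P̄·Hᵀ·S⁻¹ = [29/263; 111/526; -62/263]
x' − x̄ = [-261/263, -999/526, 558/263] = K·y
y = (KᵀK)⁻¹·Kᵀ·(x' − x̄) = [-9]
z = y + H·x̄ = [-9] + [6] = [-3]

z = [-3]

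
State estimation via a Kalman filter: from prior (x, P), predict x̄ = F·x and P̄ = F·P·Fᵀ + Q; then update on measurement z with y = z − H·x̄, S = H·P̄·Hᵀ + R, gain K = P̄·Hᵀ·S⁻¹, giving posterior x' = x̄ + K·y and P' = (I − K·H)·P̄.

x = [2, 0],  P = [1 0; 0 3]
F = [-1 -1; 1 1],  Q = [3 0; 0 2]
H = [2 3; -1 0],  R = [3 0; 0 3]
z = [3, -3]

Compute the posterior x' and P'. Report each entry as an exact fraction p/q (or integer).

x' = [3/2, 0]
P' = [255/122 -84/61; -84/61 74/61]

x̄ = F·x = [-2, 2]
P̄ = F·P·Fᵀ + Q = [7 -4; -4 6]
y = z − H·x̄ = [1, -5]
S = H·P̄·Hᵀ + R = [37 -2; -2 10]
K = P̄·Hᵀ·S⁻¹ = [1/61 -85/122; 18/61 28/61]
x' = x̄ + K·y = [3/2, 0]
P' = (I − K·H)·P̄ = [255/122 -84/61; -84/61 74/61]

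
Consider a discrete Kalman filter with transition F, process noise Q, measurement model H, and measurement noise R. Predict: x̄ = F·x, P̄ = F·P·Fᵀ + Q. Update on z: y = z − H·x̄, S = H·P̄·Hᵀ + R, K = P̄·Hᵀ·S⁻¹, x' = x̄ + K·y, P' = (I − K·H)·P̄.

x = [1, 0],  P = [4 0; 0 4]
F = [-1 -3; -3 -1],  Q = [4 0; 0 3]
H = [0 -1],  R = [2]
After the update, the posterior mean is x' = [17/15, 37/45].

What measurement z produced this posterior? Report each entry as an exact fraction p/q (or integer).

z = [-1]

x̄ = F·x = [-1, -3]
P̄ = F·P·Fᵀ + Q = [44 24; 24 43]
S = H·P̄·Hᵀ + R = [45]
K = P̄·Hᵀ·S⁻¹ = [-8/15; -43/45]
x' − x̄ = [32/15, 172/45] = K·y
y = (KᵀK)⁻¹·Kᵀ·(x' − x̄) = [-4]
z = y + H·x̄ = [-4] + [3] = [-1]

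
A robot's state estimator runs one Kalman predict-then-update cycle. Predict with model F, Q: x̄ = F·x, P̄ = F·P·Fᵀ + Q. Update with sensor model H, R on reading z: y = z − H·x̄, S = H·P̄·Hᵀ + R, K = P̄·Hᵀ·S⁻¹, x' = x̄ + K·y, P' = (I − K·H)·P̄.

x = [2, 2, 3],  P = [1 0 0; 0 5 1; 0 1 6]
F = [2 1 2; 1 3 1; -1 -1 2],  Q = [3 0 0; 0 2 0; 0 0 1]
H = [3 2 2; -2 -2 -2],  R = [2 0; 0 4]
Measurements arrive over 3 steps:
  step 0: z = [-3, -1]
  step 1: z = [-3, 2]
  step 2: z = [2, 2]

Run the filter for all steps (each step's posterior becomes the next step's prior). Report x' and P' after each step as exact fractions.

step 0: x' = [-363/2575, 4564/2575, -12671/5150], P' = [4586/2575 -4358/2575 -1544/2575; -4358/2575 51374/2575 -45168/2575; -1544/2575 -45168/2575 47401/2575]
step 1: x' = [-2854879/3311201, -3584769/3311201, 5806801/6622402], P' = [8442106/3311201 -19591192/3311201 8574524/3311201; -19591192/3311201 115685768/3311201 -89782847/3311201; 8574524/3311201 -89782847/3311201 79345248/3311201]
step 2: x' = [9834015563/5427778497, -114453754727/10855556994, 46199868104/5427778497], P' = [16688935934/5427778497 -45913534870/5427778497 24053361428/5427778497; -45913534870/5427778497 250051108229/5427778497 -189097257229/5427778497; 24053361428/5427778497 -189097257229/5427778497 158563049243/5427778497]

step 0: x̄ = F·x = [12, 11, 2]
step 0: P̄ = F·P·Fᵀ + Q = [40 36 17; 36 60 1; 17 1 27]
step 0: y = z − H·x̄ = [-65, 49]
step 0: S = H·P̄·Hᵀ + R = [1354 -1126; -1126 944]
step 0: K = P̄·Hᵀ·S⁻¹ = [977/2575 658/2575; -331/2575 -924/2575; -83/2575 -689/5150]
step 0: x' = x̄ + K·y = [-363/2575, 4564/2575, -12671/5150]
step 0: P' = (I − K·H)·P̄ = [4586/2575 -4358/2575 -1544/2575; -4358/2575 51374/2575 -45168/2575; -1544/2575 -45168/2575 47401/2575]
step 1: x̄ = F·x = [-8833/2575, 13987/5150, -16872/2575]
step 1: P̄ = F·P·Fᵀ + Q = [56591/2575 -94762/2575 139044/2575; -94762/2575 219259/2575 -273858/2575; 139044/2575 -273858/2575 426271/2575]
step 1: y = z − H·x̄ = [38531/2575, -32273/2575]
step 1: S = H·P̄·Hᵀ + R = [1437109/2575 -1173622/2575; -1173622/2575 982176/2575]
step 1: K = P̄·Hᵀ·S⁻¹ = [1646491/3311201 1287281/3311201; -3483867/3311201 -6311729/6622402; 2424187/3311201 1863075/6622402]
step 1: x' = x̄ + K·y = [-2854879/3311201, -3584769/3311201, 5806801/6622402]
step 1: P' = (I − K·H)·P̄ = [8442106/3311201 -19591192/3311201 8574524/3311201; -19591192/3311201 115685768/3311201 -89782847/3311201; 8574524/3311201 -89782847/3311201 79345248/3311201]
step 2: x̄ = F·x = [-3487726/3311201, -21411571/6622402, 12246449/3311201]
step 2: P̄ = F·P·Fᵀ + Q = [107868823/3311201 -208688165/3311201 260733636/3311201; -208688165/3311201 496486482/3311201 -558783857/3311201; 260733636/3311201 -558783857/3311201 730470975/3311201]
step 2: y = z − H·x̄ = [14004253/3311201, 2728277/3311201]
step 2: S = H·P̄·Hᵀ + R = [2039546433/3311201 -1605226620/3311201; -1605226620/3311201 1298642836/3311201]
step 2: K = P̄·Hᵀ·S⁻¹ = [3173230459/5427778497 861872918/1809259499; -7916451305/5427778497 -2506719355/1809259499; 5545834156/5427778497 1080141093/1809259499]
step 2: x' = x̄ + K·y = [9834015563/5427778497, -114453754727/10855556994, 46199868104/5427778497]
step 2: P' = (I − K·H)·P̄ = [16688935934/5427778497 -45913534870/5427778497 24053361428/5427778497; -45913534870/5427778497 250051108229/5427778497 -189097257229/5427778497; 24053361428/5427778497 -189097257229/5427778497 158563049243/5427778497]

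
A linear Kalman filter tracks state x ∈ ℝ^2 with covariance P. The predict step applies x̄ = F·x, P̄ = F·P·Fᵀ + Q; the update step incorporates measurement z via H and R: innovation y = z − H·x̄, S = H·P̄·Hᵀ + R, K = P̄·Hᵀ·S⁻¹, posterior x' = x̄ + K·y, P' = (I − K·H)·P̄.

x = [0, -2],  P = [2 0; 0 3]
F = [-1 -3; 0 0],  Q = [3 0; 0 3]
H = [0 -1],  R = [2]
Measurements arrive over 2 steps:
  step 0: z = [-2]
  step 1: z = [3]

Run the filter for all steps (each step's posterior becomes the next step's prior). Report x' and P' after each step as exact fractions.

step 0: x' = [6, 6/5], P' = [32 0; 0 6/5]
step 1: x' = [-48/5, -9/5], P' = [229/5 0; 0 6/5]

step 0: x̄ = F·x = [6, 0]
step 0: P̄ = F·P·Fᵀ + Q = [32 0; 0 3]
step 0: y = z − H·x̄ = [-2]
step 0: S = H·P̄·Hᵀ + R = [5]
step 0: K = P̄·Hᵀ·S⁻¹ = [0; -3/5]
step 0: x' = x̄ + K·y = [6, 6/5]
step 0: P' = (I − K·H)·P̄ = [32 0; 0 6/5]
step 1: x̄ = F·x = [-48/5, 0]
step 1: P̄ = F·P·Fᵀ + Q = [229/5 0; 0 3]
step 1: y = z − H·x̄ = [3]
step 1: S = H·P̄·Hᵀ + R = [5]
step 1: K = P̄·Hᵀ·S⁻¹ = [0; -3/5]
step 1: x' = x̄ + K·y = [-48/5, -9/5]
step 1: P' = (I − K·H)·P̄ = [229/5 0; 0 6/5]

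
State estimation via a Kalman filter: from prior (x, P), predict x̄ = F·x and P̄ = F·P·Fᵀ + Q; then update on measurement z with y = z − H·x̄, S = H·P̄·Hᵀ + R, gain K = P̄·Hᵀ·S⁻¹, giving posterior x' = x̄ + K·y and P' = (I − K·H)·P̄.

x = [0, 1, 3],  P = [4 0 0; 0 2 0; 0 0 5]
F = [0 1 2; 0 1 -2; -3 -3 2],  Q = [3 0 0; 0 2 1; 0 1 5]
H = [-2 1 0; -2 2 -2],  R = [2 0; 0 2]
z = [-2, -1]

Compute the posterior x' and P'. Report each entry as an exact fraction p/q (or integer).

x' = [8328/7627, -96/7627, -4662/7627]
P' = [9920/7627 13667/7627 6983/15254; 13667/7627 29757/7627 30977/15254; 6983/15254 30977/15254 61759/30508]

x̄ = F·x = [7, -5, 3]
P̄ = F·P·Fᵀ + Q = [25 -18 14; -18 24 -25; 14 -25 79]
y = z − H·x̄ = [17, 29]
S = H·P̄·Hᵀ + R = [198 362; 362 970]
K = P̄·Hᵀ·S⁻¹ = [-6173/15254 511/15254; 2423/15254 1203/15254; 17011/30508 -13771/30508]
x' = x̄ + K·y = [8328/7627, -96/7627, -4662/7627]
P' = (I − K·H)·P̄ = [9920/7627 13667/7627 6983/15254; 13667/7627 29757/7627 30977/15254; 6983/15254 30977/15254 61759/30508]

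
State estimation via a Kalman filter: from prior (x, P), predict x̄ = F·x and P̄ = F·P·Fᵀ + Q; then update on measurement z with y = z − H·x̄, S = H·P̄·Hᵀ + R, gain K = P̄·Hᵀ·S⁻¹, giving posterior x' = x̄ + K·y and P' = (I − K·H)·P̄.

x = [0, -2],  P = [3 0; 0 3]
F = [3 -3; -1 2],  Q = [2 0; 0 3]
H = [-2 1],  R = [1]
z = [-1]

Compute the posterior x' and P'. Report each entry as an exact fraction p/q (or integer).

x' = [7/117, -12/13]
P' = [335/351 59/39; 59/39 42/13]

x̄ = F·x = [6, -4]
P̄ = F·P·Fᵀ + Q = [56 -27; -27 18]
y = z − H·x̄ = [15]
S = H·P̄·Hᵀ + R = [351]
K = P̄·Hᵀ·S⁻¹ = [-139/351; 8/39]
x' = x̄ + K·y = [7/117, -12/13]
P' = (I − K·H)·P̄ = [335/351 59/39; 59/39 42/13]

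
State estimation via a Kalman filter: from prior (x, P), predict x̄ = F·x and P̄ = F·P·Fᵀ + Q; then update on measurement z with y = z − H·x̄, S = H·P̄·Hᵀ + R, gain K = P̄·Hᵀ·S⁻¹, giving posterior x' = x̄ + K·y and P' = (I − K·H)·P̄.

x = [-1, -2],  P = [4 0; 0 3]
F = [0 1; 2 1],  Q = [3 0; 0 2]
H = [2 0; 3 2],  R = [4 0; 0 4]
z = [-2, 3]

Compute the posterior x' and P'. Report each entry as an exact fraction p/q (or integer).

x' = [-44/67, 295/134]
P' = [246/335 -69/67; -69/67 321/134]

x̄ = F·x = [-2, -4]
P̄ = F·P·Fᵀ + Q = [6 3; 3 21]
y = z − H·x̄ = [2, 17]
S = H·P̄·Hᵀ + R = [28 48; 48 178]
K = P̄·Hᵀ·S⁻¹ = [123/335 12/335; -69/134 57/134]
x' = x̄ + K·y = [-44/67, 295/134]
P' = (I − K·H)·P̄ = [246/335 -69/67; -69/67 321/134]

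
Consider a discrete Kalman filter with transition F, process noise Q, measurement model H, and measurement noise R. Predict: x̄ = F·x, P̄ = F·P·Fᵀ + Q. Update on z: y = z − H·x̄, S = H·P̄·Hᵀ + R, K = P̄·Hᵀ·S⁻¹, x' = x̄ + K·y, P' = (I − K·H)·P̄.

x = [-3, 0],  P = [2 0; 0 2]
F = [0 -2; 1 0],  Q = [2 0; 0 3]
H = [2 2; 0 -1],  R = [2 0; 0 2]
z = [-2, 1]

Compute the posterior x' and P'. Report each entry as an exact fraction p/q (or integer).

x̄ = F·x = [0, -3]
P̄ = F·P·Fᵀ + Q = [10 0; 0 5]
y = z − H·x̄ = [4, -2]
S = H·P̄·Hᵀ + R = [62 -10; -10 7]
K = P̄·Hᵀ·S⁻¹ = [70/167 100/167; 10/167 -105/167]
x' = x̄ + K·y = [80/167, -251/167]
P' = (I − K·H)·P̄ = [270/167 -200/167; -200/167 210/167]

x' = [80/167, -251/167]
P' = [270/167 -200/167; -200/167 210/167]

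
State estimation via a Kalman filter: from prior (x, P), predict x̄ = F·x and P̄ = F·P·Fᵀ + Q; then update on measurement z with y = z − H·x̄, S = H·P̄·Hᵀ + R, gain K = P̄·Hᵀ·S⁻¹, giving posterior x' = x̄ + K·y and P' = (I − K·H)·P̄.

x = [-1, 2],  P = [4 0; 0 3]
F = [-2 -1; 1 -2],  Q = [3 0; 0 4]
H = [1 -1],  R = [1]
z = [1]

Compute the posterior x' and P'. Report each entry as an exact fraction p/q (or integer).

x' = [-96/47, -147/47]
P' = [458/47 434/47; 434/47 456/47]

x̄ = F·x = [0, -5]
P̄ = F·P·Fᵀ + Q = [22 -2; -2 20]
y = z − H·x̄ = [-4]
S = H·P̄·Hᵀ + R = [47]
K = P̄·Hᵀ·S⁻¹ = [24/47; -22/47]
x' = x̄ + K·y = [-96/47, -147/47]
P' = (I − K·H)·P̄ = [458/47 434/47; 434/47 456/47]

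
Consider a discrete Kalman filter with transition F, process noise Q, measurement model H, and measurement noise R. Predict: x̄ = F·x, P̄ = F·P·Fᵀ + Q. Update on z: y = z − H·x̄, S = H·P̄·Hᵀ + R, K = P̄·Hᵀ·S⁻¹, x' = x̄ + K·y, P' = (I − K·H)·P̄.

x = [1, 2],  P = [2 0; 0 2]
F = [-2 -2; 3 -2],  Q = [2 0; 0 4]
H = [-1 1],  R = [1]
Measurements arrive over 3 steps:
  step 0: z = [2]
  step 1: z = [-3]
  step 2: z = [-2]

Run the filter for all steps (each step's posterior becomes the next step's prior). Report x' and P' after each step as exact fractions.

step 0: x' = [-92/19, -53/19], P' = [542/57 520/57; 520/57 554/57]
step 1: x' = [-1136/1073, -4448/1073], P' = [97398/13949 86664/13949; 86664/13949 89822/13949]
step 2: x' = [20205644/2532593, 15094516/2532593], P' = [16616254/2532593 14747736/2532593; 14747736/2532593 15397862/2532593]

step 0: x̄ = F·x = [-6, -1]
step 0: P̄ = F·P·Fᵀ + Q = [18 -4; -4 30]
step 0: y = z − H·x̄ = [-3]
step 0: S = H·P̄·Hᵀ + R = [57]
step 0: K = P̄·Hᵀ·S⁻¹ = [-22/57; 34/57]
step 0: x' = x̄ + K·y = [-92/19, -53/19]
step 0: P' = (I − K·H)·P̄ = [542/57 520/57; 520/57 554/57]
step 1: x̄ = F·x = [290/19, -170/19]
step 1: P̄ = F·P·Fᵀ + Q = [2886/19 -692/19; -692/19 1082/57]
step 1: y = z − H·x̄ = [403/19]
step 1: S = H·P̄·Hᵀ + R = [13949/57]
step 1: K = P̄·Hᵀ·S⁻¹ = [-10734/13949; 3158/13949]
step 1: x' = x̄ + K·y = [-1136/1073, -4448/1073]
step 1: P' = (I − K·H)·P̄ = [97398/13949 86664/13949; 86664/13949 89822/13949]
step 2: x̄ = F·x = [11168/1073, 5488/1073]
step 2: P̄ = F·P·Fᵀ + Q = [1470090/13949 -398428/13949; -398428/13949 251698/13949]
step 2: y = z − H·x̄ = [3534/1073]
step 2: S = H·P̄·Hᵀ + R = [2532593/13949]
step 2: K = P̄·Hᵀ·S⁻¹ = [-1868518/2532593; 650126/2532593]
step 2: x' = x̄ + K·y = [20205644/2532593, 15094516/2532593]
step 2: P' = (I − K·H)·P̄ = [16616254/2532593 14747736/2532593; 14747736/2532593 15397862/2532593]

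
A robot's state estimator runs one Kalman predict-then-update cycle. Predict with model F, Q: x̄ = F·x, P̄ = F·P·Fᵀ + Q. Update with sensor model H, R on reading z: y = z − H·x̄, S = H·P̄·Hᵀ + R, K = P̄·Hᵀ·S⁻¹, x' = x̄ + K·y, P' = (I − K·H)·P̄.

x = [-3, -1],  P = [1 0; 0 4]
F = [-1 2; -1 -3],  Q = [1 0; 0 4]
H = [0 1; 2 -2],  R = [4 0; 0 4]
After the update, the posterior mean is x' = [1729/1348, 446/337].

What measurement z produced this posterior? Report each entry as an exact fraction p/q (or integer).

z = [-2, -1]

x̄ = F·x = [1, 6]
P̄ = F·P·Fᵀ + Q = [18 -23; -23 41]
S = H·P̄·Hᵀ + R = [45 -128; -128 424]
K = P̄·Hᵀ·S⁻¹ = [93/337 373/1348; 125/337 -64/337]
x' − x̄ = [381/1348, -1576/337] = K·y
y = (KᵀK)⁻¹·Kᵀ·(x' − x̄) = [-8, 9]
z = y + H·x̄ = [-8, 9] + [6, -10] = [-2, -1]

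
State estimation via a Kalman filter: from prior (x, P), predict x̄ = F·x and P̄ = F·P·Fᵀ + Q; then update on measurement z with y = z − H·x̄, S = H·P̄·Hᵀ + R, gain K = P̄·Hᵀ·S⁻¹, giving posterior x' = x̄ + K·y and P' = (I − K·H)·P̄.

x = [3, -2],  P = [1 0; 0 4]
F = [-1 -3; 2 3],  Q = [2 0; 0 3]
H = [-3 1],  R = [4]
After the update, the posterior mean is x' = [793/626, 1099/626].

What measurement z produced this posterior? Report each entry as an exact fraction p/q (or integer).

x̄ = F·x = [3, 0]
P̄ = F·P·Fᵀ + Q = [39 -38; -38 43]
S = H·P̄·Hᵀ + R = [626]
K = P̄·Hᵀ·S⁻¹ = [-155/626; 157/626]
x' − x̄ = [-1085/626, 1099/626] = K·y
y = (KᵀK)⁻¹·Kᵀ·(x' − x̄) = [7]
z = y + H·x̄ = [7] + [-9] = [-2]

z = [-2]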